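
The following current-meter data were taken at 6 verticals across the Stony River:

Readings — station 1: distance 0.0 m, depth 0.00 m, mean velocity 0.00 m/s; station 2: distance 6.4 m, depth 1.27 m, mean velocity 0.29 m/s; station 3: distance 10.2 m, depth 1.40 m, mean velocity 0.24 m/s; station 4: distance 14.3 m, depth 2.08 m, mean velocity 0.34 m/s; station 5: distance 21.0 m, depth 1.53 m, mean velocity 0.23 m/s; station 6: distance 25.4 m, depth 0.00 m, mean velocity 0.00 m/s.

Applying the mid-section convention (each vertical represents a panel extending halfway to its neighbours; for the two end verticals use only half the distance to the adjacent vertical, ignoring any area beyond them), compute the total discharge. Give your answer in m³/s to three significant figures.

w_2 = (10.2 − 0.0)/2 = 5.1 m; q_2 = 0.29 × 1.27 × 5.1 = 1.878 m³/s
w_3 = (14.3 − 6.4)/2 = 3.95 m; q_3 = 0.24 × 1.40 × 3.95 = 1.327 m³/s
w_4 = (21.0 − 10.2)/2 = 5.4 m; q_4 = 0.34 × 2.08 × 5.4 = 3.819 m³/s
w_5 = (25.4 − 14.3)/2 = 5.55 m; q_5 = 0.23 × 1.53 × 5.55 = 1.953 m³/s
Stations 1, 6 contribute zero (depth or velocity is 0).
Q = Σ qᵢ = 8.977 m³/s

8.98 m³/s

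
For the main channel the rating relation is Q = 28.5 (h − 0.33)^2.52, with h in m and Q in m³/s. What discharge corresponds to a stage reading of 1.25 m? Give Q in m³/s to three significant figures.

Q = 28.5 × (1.25 − 0.33)^2.52 = 28.5 × 0.92^2.52 = 23.10 m³/s

23.1 m³/s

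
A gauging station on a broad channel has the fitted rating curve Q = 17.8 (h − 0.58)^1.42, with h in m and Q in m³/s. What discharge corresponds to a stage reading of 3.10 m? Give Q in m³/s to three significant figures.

Q = 17.8 × (3.10 − 0.58)^1.42 = 17.8 × 2.52^1.42 = 66.13 m³/s

66.1 m³/s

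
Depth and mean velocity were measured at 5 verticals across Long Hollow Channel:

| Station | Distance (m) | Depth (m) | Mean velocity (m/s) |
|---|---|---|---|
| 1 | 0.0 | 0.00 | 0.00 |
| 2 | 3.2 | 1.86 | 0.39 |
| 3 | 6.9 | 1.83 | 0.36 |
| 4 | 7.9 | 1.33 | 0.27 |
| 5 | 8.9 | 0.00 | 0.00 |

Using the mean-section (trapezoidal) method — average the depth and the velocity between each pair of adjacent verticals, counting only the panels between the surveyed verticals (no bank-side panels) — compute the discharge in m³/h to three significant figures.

Panel 1-2: Δb = 3.2 m, d̄ = (0.00+1.86)/2 = 0.93, v̄ = (0.00+0.39)/2 = 0.195 → q = 3.2×0.93×0.195 = 0.5803 m³/s
Panel 2-3: Δb = 3.7 m, d̄ = (1.86+1.83)/2 = 1.845, v̄ = (0.39+0.36)/2 = 0.375 → q = 3.7×1.845×0.375 = 2.560 m³/s
Panel 3-4: Δb = 1 m, d̄ = (1.83+1.33)/2 = 1.58, v̄ = (0.36+0.27)/2 = 0.315 → q = 1×1.58×0.315 = 0.4977 m³/s
Panel 4-5: Δb = 1 m, d̄ = (1.33+0.00)/2 = 0.665, v̄ = (0.27+0.00)/2 = 0.135 → q = 1×0.665×0.135 = 0.08978 m³/s
Q = Σ q = 3.728 m³/s
= 3.728 × 3600 = 13420 m³/h

13400 m³/h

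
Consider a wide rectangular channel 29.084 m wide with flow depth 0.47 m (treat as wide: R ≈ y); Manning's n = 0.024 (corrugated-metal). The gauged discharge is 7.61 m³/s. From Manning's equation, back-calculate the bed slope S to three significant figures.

0.000489

A = b·y = 29.084 × 0.47 = 13.67 m²
Wide channel: R ≈ y = 0.47 m
S = (Q·n / (1·A·R^(2/3)))² = (7.61×0.024 / (1×13.67×0.6045))² = 0.0004885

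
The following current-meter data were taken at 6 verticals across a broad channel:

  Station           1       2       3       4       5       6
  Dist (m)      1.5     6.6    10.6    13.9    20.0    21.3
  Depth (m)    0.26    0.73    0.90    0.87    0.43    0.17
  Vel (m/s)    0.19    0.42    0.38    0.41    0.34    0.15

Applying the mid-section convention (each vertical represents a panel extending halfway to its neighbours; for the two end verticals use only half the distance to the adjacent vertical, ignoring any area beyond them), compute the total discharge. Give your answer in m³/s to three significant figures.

5.00 m³/s

w_1 = (6.6 − 1.5)/2 = 2.55 m; q_1 = 0.19 × 0.26 × 2.55 = 0.1260 m³/s
w_2 = (10.6 − 1.5)/2 = 4.55 m; q_2 = 0.42 × 0.73 × 4.55 = 1.395 m³/s
w_3 = (13.9 − 6.6)/2 = 3.65 m; q_3 = 0.38 × 0.90 × 3.65 = 1.248 m³/s
w_4 = (20.0 − 10.6)/2 = 4.7 m; q_4 = 0.41 × 0.87 × 4.7 = 1.676 m³/s
w_5 = (21.3 − 13.9)/2 = 3.7 m; q_5 = 0.34 × 0.43 × 3.7 = 0.5409 m³/s
w_6 = (21.3 − 20.0)/2 = 0.65 m; q_6 = 0.15 × 0.17 × 0.65 = 0.01658 m³/s
Q = Σ qᵢ = 5.003 m³/s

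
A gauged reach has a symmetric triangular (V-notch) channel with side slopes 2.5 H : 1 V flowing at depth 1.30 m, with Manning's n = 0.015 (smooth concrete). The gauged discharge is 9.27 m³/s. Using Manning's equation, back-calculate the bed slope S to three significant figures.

0.00212

A = z·y² = 2.5×1.30² = 4.225 m²
P = 2y√(1+z²) = 2×1.30×√(1+2.5²) = 7.001 m
R = A/P = 4.225/7.001 = 0.6035 m
S = (Q·n / (1·A·R^(2/3)))² = (9.27×0.015 / (1×4.225×0.7142))² = 0.002124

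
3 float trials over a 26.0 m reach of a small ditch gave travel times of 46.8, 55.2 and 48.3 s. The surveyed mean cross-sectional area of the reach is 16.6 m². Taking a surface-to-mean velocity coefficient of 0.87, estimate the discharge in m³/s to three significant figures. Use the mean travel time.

t̄ = (46.8 + 55.2 + 48.3) / 3 = 50.1 s
v_surface = L / t̄ = 26.0 / 50.1 = 0.5190 m/s
v_mean = 0.87 × 0.5190 = 0.4515 m/s
Q = A × v_mean = 16.6 × 0.4515 = 7.495 m³/s

7.49 m³/s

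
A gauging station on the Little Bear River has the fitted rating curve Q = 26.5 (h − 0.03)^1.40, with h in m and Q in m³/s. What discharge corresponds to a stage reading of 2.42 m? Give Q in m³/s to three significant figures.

Q = 26.5 × (2.42 − 0.03)^1.40 = 26.5 × 2.39^1.40 = 89.74 m³/s

89.7 m³/s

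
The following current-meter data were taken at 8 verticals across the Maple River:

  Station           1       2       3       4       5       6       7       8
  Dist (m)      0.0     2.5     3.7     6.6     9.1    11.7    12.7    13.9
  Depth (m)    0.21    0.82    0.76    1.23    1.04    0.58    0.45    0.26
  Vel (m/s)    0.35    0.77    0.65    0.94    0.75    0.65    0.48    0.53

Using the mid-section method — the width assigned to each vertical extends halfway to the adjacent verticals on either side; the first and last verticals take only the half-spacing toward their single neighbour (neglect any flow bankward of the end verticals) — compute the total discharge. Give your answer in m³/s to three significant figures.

8.38 m³/s

w_1 = (2.5 − 0.0)/2 = 1.25 m; q_1 = 0.35 × 0.21 × 1.25 = 0.09188 m³/s
w_2 = (3.7 − 0.0)/2 = 1.85 m; q_2 = 0.77 × 0.82 × 1.85 = 1.168 m³/s
w_3 = (6.6 − 2.5)/2 = 2.05 m; q_3 = 0.65 × 0.76 × 2.05 = 1.013 m³/s
w_4 = (9.1 − 3.7)/2 = 2.7 m; q_4 = 0.94 × 1.23 × 2.7 = 3.122 m³/s
w_5 = (11.7 − 6.6)/2 = 2.55 m; q_5 = 0.75 × 1.04 × 2.55 = 1.989 m³/s
w_6 = (12.7 − 9.1)/2 = 1.8 m; q_6 = 0.65 × 0.58 × 1.8 = 0.6786 m³/s
w_7 = (13.9 − 11.7)/2 = 1.1 m; q_7 = 0.48 × 0.45 × 1.1 = 0.2376 m³/s
w_8 = (13.9 − 12.7)/2 = 0.6 m; q_8 = 0.53 × 0.26 × 0.6 = 0.08268 m³/s
Q = Σ qᵢ = 8.382 m³/s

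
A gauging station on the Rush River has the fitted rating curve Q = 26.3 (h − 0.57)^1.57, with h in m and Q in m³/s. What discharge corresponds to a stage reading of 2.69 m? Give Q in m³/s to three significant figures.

85.6 m³/s

Q = 26.3 × (2.69 − 0.57)^1.57 = 26.3 × 2.12^1.57 = 85.57 m³/s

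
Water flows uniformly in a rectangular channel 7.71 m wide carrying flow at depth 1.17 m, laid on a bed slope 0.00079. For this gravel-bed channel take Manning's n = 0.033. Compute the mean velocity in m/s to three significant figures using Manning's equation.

A = b·y = 7.71 × 1.17 = 9.021 m²
P = b + 2y = 7.71 + 2×1.17 = 10.05 m
R = A/P = 9.021/10.05 = 0.8976 m
Q = (1/n)·A·R^(2/3)·S^(1/2) = (1/0.033) × 9.021 × 0.8976^(2/3) × 0.00079^(1/2) = 7.149 m³/s
V = Q/A = 7.149/9.021 = 0.7925 m/s

0.793 m/s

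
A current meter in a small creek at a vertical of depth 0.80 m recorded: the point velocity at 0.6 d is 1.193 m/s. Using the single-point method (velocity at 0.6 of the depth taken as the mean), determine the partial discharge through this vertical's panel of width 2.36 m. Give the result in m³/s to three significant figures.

v̄ = v₀.₆ = 1.193 m/s
q = v̄ × d × w = 1.193 × 0.80 × 2.36 = 2.252 m³/s

2.25 m³/s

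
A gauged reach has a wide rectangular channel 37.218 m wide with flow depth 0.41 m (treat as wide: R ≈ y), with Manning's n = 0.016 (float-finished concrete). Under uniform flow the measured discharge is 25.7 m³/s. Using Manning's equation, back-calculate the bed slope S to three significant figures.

A = b·y = 37.218 × 0.41 = 15.26 m²
Wide channel: R ≈ y = 0.41 m
S = (Q·n / (1·A·R^(2/3)))² = (25.7×0.016 / (1×15.26×0.5519))² = 0.002384

0.00238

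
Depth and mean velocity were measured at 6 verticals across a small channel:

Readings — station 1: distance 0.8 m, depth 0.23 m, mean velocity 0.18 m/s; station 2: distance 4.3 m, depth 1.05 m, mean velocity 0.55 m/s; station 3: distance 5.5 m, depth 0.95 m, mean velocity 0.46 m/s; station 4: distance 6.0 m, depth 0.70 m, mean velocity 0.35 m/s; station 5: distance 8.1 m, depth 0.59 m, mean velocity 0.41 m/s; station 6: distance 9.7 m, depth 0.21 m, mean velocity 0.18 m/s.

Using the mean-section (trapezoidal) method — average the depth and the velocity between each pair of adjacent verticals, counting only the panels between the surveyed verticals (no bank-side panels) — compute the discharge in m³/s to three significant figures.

2.29 m³/s

Panel 1-2: Δb = 3.5 m, d̄ = (0.23+1.05)/2 = 0.64, v̄ = (0.18+0.55)/2 = 0.365 → q = 3.5×0.64×0.365 = 0.8176 m³/s
Panel 2-3: Δb = 1.2 m, d̄ = (1.05+0.95)/2 = 1, v̄ = (0.55+0.46)/2 = 0.505 → q = 1.2×1×0.505 = 0.6060 m³/s
Panel 3-4: Δb = 0.5 m, d̄ = (0.95+0.70)/2 = 0.825, v̄ = (0.46+0.35)/2 = 0.405 → q = 0.5×0.825×0.405 = 0.1671 m³/s
Panel 4-5: Δb = 2.1 m, d̄ = (0.70+0.59)/2 = 0.645, v̄ = (0.35+0.41)/2 = 0.38 → q = 2.1×0.645×0.38 = 0.5147 m³/s
Panel 5-6: Δb = 1.6 m, d̄ = (0.59+0.21)/2 = 0.4, v̄ = (0.41+0.18)/2 = 0.295 → q = 1.6×0.4×0.295 = 0.1888 m³/s
Q = Σ q = 2.294 m³/s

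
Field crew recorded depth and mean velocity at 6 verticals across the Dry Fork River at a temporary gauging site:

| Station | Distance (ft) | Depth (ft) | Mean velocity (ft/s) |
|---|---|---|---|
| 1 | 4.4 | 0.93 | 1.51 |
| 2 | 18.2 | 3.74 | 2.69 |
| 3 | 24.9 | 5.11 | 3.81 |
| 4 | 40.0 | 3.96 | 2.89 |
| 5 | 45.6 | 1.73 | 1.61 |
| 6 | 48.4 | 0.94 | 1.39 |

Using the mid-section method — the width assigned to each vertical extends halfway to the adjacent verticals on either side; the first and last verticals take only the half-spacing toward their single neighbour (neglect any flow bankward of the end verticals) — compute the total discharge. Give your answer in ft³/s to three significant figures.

457 ft³/s

w_1 = (18.2 − 4.4)/2 = 6.9 ft; q_1 = 1.51 × 0.93 × 6.9 = 9.690 ft³/s
w_2 = (24.9 − 4.4)/2 = 10.25 ft; q_2 = 2.69 × 3.74 × 10.25 = 103.1 ft³/s
w_3 = (40.0 − 18.2)/2 = 10.9 ft; q_3 = 3.81 × 5.11 × 10.9 = 212.2 ft³/s
w_4 = (45.6 − 24.9)/2 = 10.35 ft; q_4 = 2.89 × 3.96 × 10.35 = 118.4 ft³/s
w_5 = (48.4 − 40.0)/2 = 4.2 ft; q_5 = 1.61 × 1.73 × 4.2 = 11.70 ft³/s
w_6 = (48.4 − 45.6)/2 = 1.4 ft; q_6 = 1.39 × 0.94 × 1.4 = 1.829 ft³/s
Q = Σ qᵢ = 457.0 ft³/s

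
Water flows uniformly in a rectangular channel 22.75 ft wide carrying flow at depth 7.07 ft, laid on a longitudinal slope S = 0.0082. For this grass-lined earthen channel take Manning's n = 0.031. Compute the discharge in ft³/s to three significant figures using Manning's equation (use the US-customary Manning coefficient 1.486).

A = b·y = 22.75 × 7.07 = 160.8 ft²
P = b + 2y = 22.75 + 2×7.07 = 36.89 ft
R = A/P = 160.8/36.89 = 4.360 ft
Q = (1.486/n)·A·R^(2/3)·S^(1/2) = (1.486/0.031) × 160.8 × 4.360^(2/3) × 0.0082^(1/2) = 1863 ft³/s

1860 ft³/s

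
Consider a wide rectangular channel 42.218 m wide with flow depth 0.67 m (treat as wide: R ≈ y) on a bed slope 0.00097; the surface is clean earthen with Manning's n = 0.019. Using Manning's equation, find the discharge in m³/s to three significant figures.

A = b·y = 42.218 × 0.67 = 28.29 m²
Wide channel: R ≈ y = 0.67 m
Q = (1/n)·A·R^(2/3)·S^(1/2) = (1/0.019) × 28.29 × 0.6700^(2/3) × 0.00097^(1/2) = 35.50 m³/s

35.5 m³/s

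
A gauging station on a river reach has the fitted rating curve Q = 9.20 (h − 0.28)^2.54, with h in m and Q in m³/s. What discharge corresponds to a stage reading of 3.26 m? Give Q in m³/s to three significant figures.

147 m³/s

Q = 9.20 × (3.26 − 0.28)^2.54 = 9.20 × 2.98^2.54 = 147.3 m³/s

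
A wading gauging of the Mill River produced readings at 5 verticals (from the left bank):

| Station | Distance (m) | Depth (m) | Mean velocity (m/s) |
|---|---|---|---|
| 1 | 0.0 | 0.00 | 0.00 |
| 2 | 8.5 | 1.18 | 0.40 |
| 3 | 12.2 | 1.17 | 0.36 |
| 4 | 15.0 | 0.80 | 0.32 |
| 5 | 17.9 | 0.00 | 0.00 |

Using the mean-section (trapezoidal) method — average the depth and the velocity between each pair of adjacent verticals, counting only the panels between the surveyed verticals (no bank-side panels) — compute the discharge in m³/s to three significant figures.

Panel 1-2: Δb = 8.5 m, d̄ = (0.00+1.18)/2 = 0.59, v̄ = (0.00+0.40)/2 = 0.2 → q = 8.5×0.59×0.2 = 1.003 m³/s
Panel 2-3: Δb = 3.7 m, d̄ = (1.18+1.17)/2 = 1.175, v̄ = (0.40+0.36)/2 = 0.38 → q = 3.7×1.175×0.38 = 1.652 m³/s
Panel 3-4: Δb = 2.8 m, d̄ = (1.17+0.80)/2 = 0.985, v̄ = (0.36+0.32)/2 = 0.34 → q = 2.8×0.985×0.34 = 0.9377 m³/s
Panel 4-5: Δb = 2.9 m, d̄ = (0.80+0.00)/2 = 0.4, v̄ = (0.32+0.00)/2 = 0.16 → q = 2.9×0.4×0.16 = 0.1856 m³/s
Q = Σ q = 3.778 m³/s

3.78 m³/s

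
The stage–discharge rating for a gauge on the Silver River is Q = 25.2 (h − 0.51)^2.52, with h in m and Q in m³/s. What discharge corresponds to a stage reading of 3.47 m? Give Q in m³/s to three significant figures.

Q = 25.2 × (3.47 − 0.51)^2.52 = 25.2 × 2.96^2.52 = 388.2 m³/s

388 m³/s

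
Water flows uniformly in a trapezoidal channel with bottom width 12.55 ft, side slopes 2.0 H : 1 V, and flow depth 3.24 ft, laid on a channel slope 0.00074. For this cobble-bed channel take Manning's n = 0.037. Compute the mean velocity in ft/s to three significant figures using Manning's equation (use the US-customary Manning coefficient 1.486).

1.89 ft/s

A = (b + z·y)·y = (12.55 + 2.0×3.24)×3.24 = 61.66 ft²
P = b + 2y√(1+z²) = 12.55 + 2×3.24×√(1+2.0²) = 27.04 ft
R = A/P = 61.66/27.04 = 2.280 ft
Q = (1.486/n)·A·R^(2/3)·S^(1/2) = (1.486/0.037) × 61.66 × 2.280^(2/3) × 0.00074^(1/2) = 116.7 ft³/s
V = Q/A = 116.7/61.66 = 1.893 ft/s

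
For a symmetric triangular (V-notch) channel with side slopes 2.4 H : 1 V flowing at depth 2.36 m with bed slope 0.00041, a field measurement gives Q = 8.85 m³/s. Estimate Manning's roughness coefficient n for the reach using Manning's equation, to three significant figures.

A = z·y² = 2.4×2.36² = 13.37 m²
P = 2y√(1+z²) = 2×2.36×√(1+2.4²) = 12.27 m
R = A/P = 13.37/12.27 = 1.089 m
n = (1/Q)·A·R^(2/3)·S^(1/2) = (1/8.85) × 13.37 × 1.059 × 0.02025 = 0.03238

0.0324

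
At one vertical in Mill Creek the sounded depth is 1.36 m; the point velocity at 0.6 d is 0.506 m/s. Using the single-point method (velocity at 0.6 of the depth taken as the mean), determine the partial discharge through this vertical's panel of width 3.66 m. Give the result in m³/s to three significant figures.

2.52 m³/s

v̄ = v₀.₆ = 0.506 m/s
q = v̄ × d × w = 0.5060 × 1.36 × 3.66 = 2.519 m³/s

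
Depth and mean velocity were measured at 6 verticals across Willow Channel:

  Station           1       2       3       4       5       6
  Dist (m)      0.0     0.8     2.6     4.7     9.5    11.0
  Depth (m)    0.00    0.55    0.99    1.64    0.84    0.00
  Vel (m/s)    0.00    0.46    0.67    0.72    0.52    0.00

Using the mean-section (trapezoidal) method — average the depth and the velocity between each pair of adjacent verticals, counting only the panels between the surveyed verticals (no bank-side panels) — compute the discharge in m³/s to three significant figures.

6.61 m³/s

Panel 1-2: Δb = 0.8 m, d̄ = (0.00+0.55)/2 = 0.275, v̄ = (0.00+0.46)/2 = 0.23 → q = 0.8×0.275×0.23 = 0.05060 m³/s
Panel 2-3: Δb = 1.8 m, d̄ = (0.55+0.99)/2 = 0.77, v̄ = (0.46+0.67)/2 = 0.565 → q = 1.8×0.77×0.565 = 0.7831 m³/s
Panel 3-4: Δb = 2.1 m, d̄ = (0.99+1.64)/2 = 1.315, v̄ = (0.67+0.72)/2 = 0.695 → q = 2.1×1.315×0.695 = 1.919 m³/s
Panel 4-5: Δb = 4.8 m, d̄ = (1.64+0.84)/2 = 1.24, v̄ = (0.72+0.52)/2 = 0.62 → q = 4.8×1.24×0.62 = 3.690 m³/s
Panel 5-6: Δb = 1.5 m, d̄ = (0.84+0.00)/2 = 0.42, v̄ = (0.52+0.00)/2 = 0.26 → q = 1.5×0.42×0.26 = 0.1638 m³/s
Q = Σ q = 6.607 m³/s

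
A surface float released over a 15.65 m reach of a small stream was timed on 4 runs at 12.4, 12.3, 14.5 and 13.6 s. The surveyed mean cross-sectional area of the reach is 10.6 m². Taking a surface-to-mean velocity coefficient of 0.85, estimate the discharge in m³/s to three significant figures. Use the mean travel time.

t̄ = (12.4 + 12.3 + 14.5 + 13.6) / 4 = 13.2 s
v_surface = L / t̄ = 15.65 / 13.2 = 1.186 m/s
v_mean = 0.85 × 1.186 = 1.008 m/s
Q = A × v_mean = 10.6 × 1.008 = 10.68 m³/s

10.7 m³/s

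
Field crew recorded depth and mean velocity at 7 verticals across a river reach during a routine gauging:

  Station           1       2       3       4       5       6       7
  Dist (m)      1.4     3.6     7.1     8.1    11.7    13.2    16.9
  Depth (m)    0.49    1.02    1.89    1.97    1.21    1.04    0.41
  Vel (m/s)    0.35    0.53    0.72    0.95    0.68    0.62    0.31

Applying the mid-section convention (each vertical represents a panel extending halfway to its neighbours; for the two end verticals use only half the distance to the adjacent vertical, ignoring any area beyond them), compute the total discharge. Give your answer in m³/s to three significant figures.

w_1 = (3.6 − 1.4)/2 = 1.1 m; q_1 = 0.35 × 0.49 × 1.1 = 0.1887 m³/s
w_2 = (7.1 − 1.4)/2 = 2.85 m; q_2 = 0.53 × 1.02 × 2.85 = 1.541 m³/s
w_3 = (8.1 − 3.6)/2 = 2.25 m; q_3 = 0.72 × 1.89 × 2.25 = 3.062 m³/s
w_4 = (11.7 − 7.1)/2 = 2.3 m; q_4 = 0.95 × 1.97 × 2.3 = 4.304 m³/s
w_5 = (13.2 − 8.1)/2 = 2.55 m; q_5 = 0.68 × 1.21 × 2.55 = 2.098 m³/s
w_6 = (16.9 − 11.7)/2 = 2.6 m; q_6 = 0.62 × 1.04 × 2.6 = 1.676 m³/s
w_7 = (16.9 − 13.2)/2 = 1.85 m; q_7 = 0.31 × 0.41 × 1.85 = 0.2351 m³/s
Q = Σ qᵢ = 13.11 m³/s

13.1 m³/s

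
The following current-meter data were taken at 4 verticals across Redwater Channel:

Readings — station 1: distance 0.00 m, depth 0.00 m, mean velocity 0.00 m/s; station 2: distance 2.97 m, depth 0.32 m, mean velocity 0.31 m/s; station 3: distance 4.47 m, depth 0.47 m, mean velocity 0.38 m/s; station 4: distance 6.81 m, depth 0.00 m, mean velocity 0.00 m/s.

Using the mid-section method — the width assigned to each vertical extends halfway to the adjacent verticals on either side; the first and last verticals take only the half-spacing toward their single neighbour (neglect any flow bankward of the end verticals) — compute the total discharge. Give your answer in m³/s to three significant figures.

0.565 m³/s

w_2 = (4.47 − 0.00)/2 = 2.235 m; q_2 = 0.31 × 0.32 × 2.235 = 0.2217 m³/s
w_3 = (6.81 − 2.97)/2 = 1.92 m; q_3 = 0.38 × 0.47 × 1.92 = 0.3429 m³/s
Stations 1, 4 contribute zero (depth or velocity is 0).
Q = Σ qᵢ = 0.5646 m³/s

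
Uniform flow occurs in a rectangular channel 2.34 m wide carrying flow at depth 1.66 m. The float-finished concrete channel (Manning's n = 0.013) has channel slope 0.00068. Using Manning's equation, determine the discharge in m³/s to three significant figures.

A = b·y = 2.34 × 1.66 = 3.884 m²
P = b + 2y = 2.34 + 2×1.66 = 5.660 m
R = A/P = 3.884/5.660 = 0.6863 m
Q = (1/n)·A·R^(2/3)·S^(1/2) = (1/0.013) × 3.884 × 0.6863^(2/3) × 0.00068^(1/2) = 6.062 m³/s

6.06 m³/s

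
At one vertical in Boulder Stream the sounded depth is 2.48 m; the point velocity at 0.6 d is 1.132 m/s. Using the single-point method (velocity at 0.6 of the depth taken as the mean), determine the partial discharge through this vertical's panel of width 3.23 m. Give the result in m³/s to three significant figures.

9.07 m³/s

v̄ = v₀.₆ = 1.132 m/s
q = v̄ × d × w = 1.132 × 2.48 × 3.23 = 9.068 m³/s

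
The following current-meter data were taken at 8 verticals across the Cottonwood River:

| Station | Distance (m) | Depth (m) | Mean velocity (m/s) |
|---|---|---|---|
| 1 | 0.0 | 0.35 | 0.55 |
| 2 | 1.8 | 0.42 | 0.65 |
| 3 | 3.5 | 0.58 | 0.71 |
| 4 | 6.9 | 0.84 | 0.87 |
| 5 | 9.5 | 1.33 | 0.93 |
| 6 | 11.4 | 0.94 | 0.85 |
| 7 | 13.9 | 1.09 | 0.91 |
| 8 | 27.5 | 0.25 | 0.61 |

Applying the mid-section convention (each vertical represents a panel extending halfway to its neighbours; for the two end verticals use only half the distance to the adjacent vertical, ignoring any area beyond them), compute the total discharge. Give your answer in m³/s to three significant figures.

17.5 m³/s

w_1 = (1.8 − 0.0)/2 = 0.9 m; q_1 = 0.55 × 0.35 × 0.9 = 0.1733 m³/s
w_2 = (3.5 − 0.0)/2 = 1.75 m; q_2 = 0.65 × 0.42 × 1.75 = 0.4778 m³/s
w_3 = (6.9 − 1.8)/2 = 2.55 m; q_3 = 0.71 × 0.58 × 2.55 = 1.050 m³/s
w_4 = (9.5 − 3.5)/2 = 3 m; q_4 = 0.87 × 0.84 × 3 = 2.192 m³/s
w_5 = (11.4 − 6.9)/2 = 2.25 m; q_5 = 0.93 × 1.33 × 2.25 = 2.783 m³/s
w_6 = (13.9 − 9.5)/2 = 2.2 m; q_6 = 0.85 × 0.94 × 2.2 = 1.758 m³/s
w_7 = (27.5 − 11.4)/2 = 8.05 m; q_7 = 0.91 × 1.09 × 8.05 = 7.985 m³/s
w_8 = (27.5 − 13.9)/2 = 6.8 m; q_8 = 0.61 × 0.25 × 6.8 = 1.037 m³/s
Q = Σ qᵢ = 17.46 m³/s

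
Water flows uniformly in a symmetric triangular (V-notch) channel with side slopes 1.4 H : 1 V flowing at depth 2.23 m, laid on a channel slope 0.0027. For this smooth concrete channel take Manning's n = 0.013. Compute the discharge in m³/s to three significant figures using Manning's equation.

A = z·y² = 1.4×2.23² = 6.962 m²
P = 2y√(1+z²) = 2×2.23×√(1+1.4²) = 7.673 m
R = A/P = 6.962/7.673 = 0.9073 m
Q = (1/n)·A·R^(2/3)·S^(1/2) = (1/0.013) × 6.962 × 0.9073^(2/3) × 0.0027^(1/2) = 26.08 m³/s

26.1 m³/s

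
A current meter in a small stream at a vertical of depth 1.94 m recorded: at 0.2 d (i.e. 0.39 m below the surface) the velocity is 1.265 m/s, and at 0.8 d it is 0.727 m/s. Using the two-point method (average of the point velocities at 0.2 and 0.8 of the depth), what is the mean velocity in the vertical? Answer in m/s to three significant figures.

0.996 m/s

v̄ = (1.265 + 0.727) / 2 = 0.9960 m/s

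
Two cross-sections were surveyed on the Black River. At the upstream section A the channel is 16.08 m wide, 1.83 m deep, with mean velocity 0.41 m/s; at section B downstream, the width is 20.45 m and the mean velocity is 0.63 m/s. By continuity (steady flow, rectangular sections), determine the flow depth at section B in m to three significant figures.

0.936 m

Q = A₁V₁ = (16.08×1.83) × 0.41 = 12.06 m³/s
d₂ = Q/(b₂ V₂) = 12.06/(20.45×0.63) = 0.9365 m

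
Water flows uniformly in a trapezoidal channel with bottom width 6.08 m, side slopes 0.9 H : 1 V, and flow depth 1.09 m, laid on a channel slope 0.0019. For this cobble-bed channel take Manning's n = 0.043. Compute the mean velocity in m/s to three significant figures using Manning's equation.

A = (b + z·y)·y = (6.08 + 0.9×1.09)×1.09 = 7.696 m²
P = b + 2y√(1+z²) = 6.08 + 2×1.09×√(1+0.9²) = 9.013 m
R = A/P = 7.696/9.013 = 0.8539 m
Q = (1/n)·A·R^(2/3)·S^(1/2) = (1/0.043) × 7.696 × 0.8539^(2/3) × 0.0019^(1/2) = 7.022 m³/s
V = Q/A = 7.022/7.696 = 0.9124 m/s

0.912 m/s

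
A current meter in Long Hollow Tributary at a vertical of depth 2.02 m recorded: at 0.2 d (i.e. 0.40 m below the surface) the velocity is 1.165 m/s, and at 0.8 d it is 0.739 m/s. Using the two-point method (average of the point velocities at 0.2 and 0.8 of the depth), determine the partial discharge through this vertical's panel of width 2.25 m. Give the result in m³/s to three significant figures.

4.33 m³/s

v̄ = (1.165 + 0.739) / 2 = 0.9520 m/s
q = v̄ × d × w = 0.9520 × 2.02 × 2.25 = 4.327 m³/s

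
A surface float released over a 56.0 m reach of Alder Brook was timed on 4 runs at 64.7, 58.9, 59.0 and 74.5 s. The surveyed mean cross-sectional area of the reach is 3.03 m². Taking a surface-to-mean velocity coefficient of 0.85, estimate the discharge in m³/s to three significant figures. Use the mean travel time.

2.24 m³/s

t̄ = (64.7 + 58.9 + 59.0 + 74.5) / 4 = 64.275 s
v_surface = L / t̄ = 56.0 / 64.275 = 0.8713 m/s
v_mean = 0.85 × 0.8713 = 0.7406 m/s
Q = A × v_mean = 3.03 × 0.7406 = 2.244 m³/s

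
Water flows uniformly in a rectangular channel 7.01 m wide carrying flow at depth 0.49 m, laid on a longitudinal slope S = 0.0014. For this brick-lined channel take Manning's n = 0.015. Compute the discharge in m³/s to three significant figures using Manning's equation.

A = b·y = 7.01 × 0.49 = 3.435 m²
P = b + 2y = 7.01 + 2×0.49 = 7.990 m
R = A/P = 3.435/7.990 = 0.4299 m
Q = (1/n)·A·R^(2/3)·S^(1/2) = (1/0.015) × 3.435 × 0.4299^(2/3) × 0.0014^(1/2) = 4.881 m³/s

4.88 m³/s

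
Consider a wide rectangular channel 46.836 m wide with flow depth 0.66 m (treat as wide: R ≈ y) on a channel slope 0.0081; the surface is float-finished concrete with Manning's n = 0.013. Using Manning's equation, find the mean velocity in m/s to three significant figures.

A = b·y = 46.836 × 0.66 = 30.91 m²
Wide channel: R ≈ y = 0.66 m
Q = (1/n)·A·R^(2/3)·S^(1/2) = (1/0.013) × 30.91 × 0.6600^(2/3) × 0.0081^(1/2) = 162.2 m³/s
V = Q/A = 162.2/30.91 = 5.248 m/s

5.25 m/s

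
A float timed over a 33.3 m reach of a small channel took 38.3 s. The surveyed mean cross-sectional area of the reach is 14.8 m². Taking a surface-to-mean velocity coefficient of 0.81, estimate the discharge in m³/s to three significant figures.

10.4 m³/s

v_surface = L / t̄ = 33.3 / 38.3 = 0.8695 m/s
v_mean = 0.81 × 0.8695 = 0.7043 m/s
Q = A × v_mean = 14.8 × 0.7043 = 10.42 m³/s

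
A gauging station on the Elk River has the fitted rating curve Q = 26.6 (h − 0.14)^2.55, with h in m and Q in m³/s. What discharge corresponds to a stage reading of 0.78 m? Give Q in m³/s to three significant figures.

Q = 26.6 × (0.78 − 0.14)^2.55 = 26.6 × 0.64^2.55 = 8.524 m³/s

8.52 m³/s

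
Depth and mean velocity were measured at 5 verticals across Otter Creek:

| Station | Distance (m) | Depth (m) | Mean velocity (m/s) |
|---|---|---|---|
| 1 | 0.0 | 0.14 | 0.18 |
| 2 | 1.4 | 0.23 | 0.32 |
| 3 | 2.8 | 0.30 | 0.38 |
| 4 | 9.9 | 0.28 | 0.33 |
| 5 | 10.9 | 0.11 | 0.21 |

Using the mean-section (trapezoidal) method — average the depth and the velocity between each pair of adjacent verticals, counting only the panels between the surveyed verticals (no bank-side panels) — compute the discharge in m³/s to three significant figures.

Panel 1-2: Δb = 1.4 m, d̄ = (0.14+0.23)/2 = 0.185, v̄ = (0.18+0.32)/2 = 0.25 → q = 1.4×0.185×0.25 = 0.06475 m³/s
Panel 2-3: Δb = 1.4 m, d̄ = (0.23+0.30)/2 = 0.265, v̄ = (0.32+0.38)/2 = 0.35 → q = 1.4×0.265×0.35 = 0.1299 m³/s
Panel 3-4: Δb = 7.1 m, d̄ = (0.30+0.28)/2 = 0.29, v̄ = (0.38+0.33)/2 = 0.355 → q = 7.1×0.29×0.355 = 0.7309 m³/s
Panel 4-5: Δb = 1 m, d̄ = (0.28+0.11)/2 = 0.195, v̄ = (0.33+0.21)/2 = 0.27 → q = 1×0.195×0.27 = 0.05265 m³/s
Q = Σ q = 0.9782 m³/s

0.978 m³/s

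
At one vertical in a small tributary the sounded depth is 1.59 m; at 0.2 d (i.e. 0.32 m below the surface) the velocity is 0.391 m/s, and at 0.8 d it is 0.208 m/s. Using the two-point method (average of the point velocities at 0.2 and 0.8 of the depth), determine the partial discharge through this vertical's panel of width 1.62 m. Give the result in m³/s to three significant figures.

v̄ = (0.391 + 0.208) / 2 = 0.2995 m/s
q = v̄ × d × w = 0.2995 × 1.59 × 1.62 = 0.7715 m³/s

0.771 m³/s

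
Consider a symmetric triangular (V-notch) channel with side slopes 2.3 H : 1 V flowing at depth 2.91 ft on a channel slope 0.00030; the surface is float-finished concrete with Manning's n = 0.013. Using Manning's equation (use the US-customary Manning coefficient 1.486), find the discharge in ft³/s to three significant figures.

46.7 ft³/s

A = z·y² = 2.3×2.91² = 19.48 ft²
P = 2y√(1+z²) = 2×2.91×√(1+2.3²) = 14.60 ft
R = A/P = 19.48/14.60 = 1.334 ft
Q = (1.486/n)·A·R^(2/3)·S^(1/2) = (1.486/0.013) × 19.48 × 1.334^(2/3) × 0.00030^(1/2) = 46.74 ft³/s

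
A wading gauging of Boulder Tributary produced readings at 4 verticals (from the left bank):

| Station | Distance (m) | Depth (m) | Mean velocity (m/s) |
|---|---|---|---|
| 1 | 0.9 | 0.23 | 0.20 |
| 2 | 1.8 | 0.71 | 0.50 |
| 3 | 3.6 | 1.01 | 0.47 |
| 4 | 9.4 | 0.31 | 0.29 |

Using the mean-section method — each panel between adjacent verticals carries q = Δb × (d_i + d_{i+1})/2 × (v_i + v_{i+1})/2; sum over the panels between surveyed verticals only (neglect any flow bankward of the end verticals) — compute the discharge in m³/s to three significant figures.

Panel 1-2: Δb = 0.9 m, d̄ = (0.23+0.71)/2 = 0.47, v̄ = (0.20+0.50)/2 = 0.35 → q = 0.9×0.47×0.35 = 0.1481 m³/s
Panel 2-3: Δb = 1.8 m, d̄ = (0.71+1.01)/2 = 0.86, v̄ = (0.50+0.47)/2 = 0.485 → q = 1.8×0.86×0.485 = 0.7508 m³/s
Panel 3-4: Δb = 5.8 m, d̄ = (1.01+0.31)/2 = 0.66, v̄ = (0.47+0.29)/2 = 0.38 → q = 5.8×0.66×0.38 = 1.455 m³/s
Q = Σ q = 2.353 m³/s

2.35 m³/s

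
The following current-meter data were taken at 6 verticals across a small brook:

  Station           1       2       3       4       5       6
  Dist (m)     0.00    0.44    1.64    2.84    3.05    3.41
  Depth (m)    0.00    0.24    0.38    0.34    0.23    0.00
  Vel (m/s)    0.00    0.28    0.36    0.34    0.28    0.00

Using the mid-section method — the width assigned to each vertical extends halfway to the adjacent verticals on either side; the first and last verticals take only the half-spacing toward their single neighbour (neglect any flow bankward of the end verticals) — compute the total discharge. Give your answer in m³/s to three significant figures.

0.319 m³/s

w_2 = (1.64 − 0.00)/2 = 0.82 m; q_2 = 0.28 × 0.24 × 0.82 = 0.05510 m³/s
w_3 = (2.84 − 0.44)/2 = 1.2 m; q_3 = 0.36 × 0.38 × 1.2 = 0.1642 m³/s
w_4 = (3.05 − 1.64)/2 = 0.705 m; q_4 = 0.34 × 0.34 × 0.705 = 0.08150 m³/s
w_5 = (3.41 − 2.84)/2 = 0.285 m; q_5 = 0.28 × 0.23 × 0.285 = 0.01835 m³/s
Stations 1, 6 contribute zero (depth or velocity is 0).
Q = Σ qᵢ = 0.3191 m³/s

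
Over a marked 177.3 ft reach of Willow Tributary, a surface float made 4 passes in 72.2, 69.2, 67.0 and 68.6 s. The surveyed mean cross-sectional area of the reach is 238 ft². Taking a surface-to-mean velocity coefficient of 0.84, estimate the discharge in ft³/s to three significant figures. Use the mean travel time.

t̄ = (72.2 + 69.2 + 67.0 + 68.6) / 4 = 69.25 s
v_surface = L / t̄ = 177.3 / 69.25 = 2.560 ft/s
v_mean = 0.84 × 2.560 = 2.151 ft/s
Q = A × v_mean = 238 × 2.151 = 511.9 ft³/s

512 ft³/s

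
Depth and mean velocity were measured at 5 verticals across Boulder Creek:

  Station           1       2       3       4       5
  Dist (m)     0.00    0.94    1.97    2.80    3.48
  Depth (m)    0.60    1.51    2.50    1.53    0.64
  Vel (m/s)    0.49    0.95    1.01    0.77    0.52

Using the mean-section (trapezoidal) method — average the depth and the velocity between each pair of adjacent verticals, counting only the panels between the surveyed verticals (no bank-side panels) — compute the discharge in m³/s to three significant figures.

Panel 1-2: Δb = 0.94 m, d̄ = (0.60+1.51)/2 = 1.055, v̄ = (0.49+0.95)/2 = 0.72 → q = 0.94×1.055×0.72 = 0.7140 m³/s
Panel 2-3: Δb = 1.03 m, d̄ = (1.51+2.50)/2 = 2.005, v̄ = (0.95+1.01)/2 = 0.98 → q = 1.03×2.005×0.98 = 2.024 m³/s
Panel 3-4: Δb = 0.83 m, d̄ = (2.50+1.53)/2 = 2.015, v̄ = (1.01+0.77)/2 = 0.89 → q = 0.83×2.015×0.89 = 1.488 m³/s
Panel 4-5: Δb = 0.68 m, d̄ = (1.53+0.64)/2 = 1.085, v̄ = (0.77+0.52)/2 = 0.645 → q = 0.68×1.085×0.645 = 0.4759 m³/s
Q = Σ q = 4.702 m³/s

4.70 m³/s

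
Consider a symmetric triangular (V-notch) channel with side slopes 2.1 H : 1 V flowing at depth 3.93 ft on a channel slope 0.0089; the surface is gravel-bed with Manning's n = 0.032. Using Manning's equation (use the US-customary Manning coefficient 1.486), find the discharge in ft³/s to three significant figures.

A = z·y² = 2.1×3.93² = 32.43 ft²
P = 2y√(1+z²) = 2×3.93×√(1+2.1²) = 18.28 ft
R = A/P = 32.43/18.28 = 1.774 ft
Q = (1.486/n)·A·R^(2/3)·S^(1/2) = (1.486/0.032) × 32.43 × 1.774^(2/3) × 0.0089^(1/2) = 208.2 ft³/s

208 ft³/s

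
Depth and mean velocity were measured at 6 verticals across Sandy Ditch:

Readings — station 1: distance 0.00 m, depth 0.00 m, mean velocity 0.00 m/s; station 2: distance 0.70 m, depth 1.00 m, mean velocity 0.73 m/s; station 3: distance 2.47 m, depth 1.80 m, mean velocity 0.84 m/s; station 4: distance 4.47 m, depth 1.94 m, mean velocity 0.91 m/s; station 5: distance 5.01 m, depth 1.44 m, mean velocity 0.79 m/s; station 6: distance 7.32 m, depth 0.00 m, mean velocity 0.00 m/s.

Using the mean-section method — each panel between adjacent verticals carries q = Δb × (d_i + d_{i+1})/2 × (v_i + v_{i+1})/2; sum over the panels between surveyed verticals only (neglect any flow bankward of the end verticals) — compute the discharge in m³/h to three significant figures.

24400 m³/h

Panel 1-2: Δb = 0.7 m, d̄ = (0.00+1.00)/2 = 0.5, v̄ = (0.00+0.73)/2 = 0.365 → q = 0.7×0.5×0.365 = 0.1278 m³/s
Panel 2-3: Δb = 1.77 m, d̄ = (1.00+1.80)/2 = 1.4, v̄ = (0.73+0.84)/2 = 0.785 → q = 1.77×1.4×0.785 = 1.945 m³/s
Panel 3-4: Δb = 2 m, d̄ = (1.80+1.94)/2 = 1.87, v̄ = (0.84+0.91)/2 = 0.875 → q = 2×1.87×0.875 = 3.273 m³/s
Panel 4-5: Δb = 0.54 m, d̄ = (1.94+1.44)/2 = 1.69, v̄ = (0.91+0.79)/2 = 0.85 → q = 0.54×1.69×0.85 = 0.7757 m³/s
Panel 5-6: Δb = 2.31 m, d̄ = (1.44+0.00)/2 = 0.72, v̄ = (0.79+0.00)/2 = 0.395 → q = 2.31×0.72×0.395 = 0.6570 m³/s
Q = Σ q = 6.778 m³/s
= 6.778 × 3600 = 24400 m³/h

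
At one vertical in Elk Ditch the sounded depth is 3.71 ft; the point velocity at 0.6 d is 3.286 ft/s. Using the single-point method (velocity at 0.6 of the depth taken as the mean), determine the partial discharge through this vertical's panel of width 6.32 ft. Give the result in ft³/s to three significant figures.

77.0 ft³/s

v̄ = v₀.₆ = 3.286 ft/s
q = v̄ × d × w = 3.286 × 3.71 × 6.32 = 77.05 ft³/s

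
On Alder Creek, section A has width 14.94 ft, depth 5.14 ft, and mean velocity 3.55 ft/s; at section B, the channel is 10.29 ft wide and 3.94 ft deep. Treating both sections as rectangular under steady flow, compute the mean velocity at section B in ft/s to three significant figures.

Q = A₁V₁ = (14.94×5.14) × 3.55 = 272.6 ft³/s
A₂ = 10.29 × 3.94 = 40.54 ft²
V₂ = Q/A₂ = 272.6/40.54 = 6.724 ft/s

6.72 ft/s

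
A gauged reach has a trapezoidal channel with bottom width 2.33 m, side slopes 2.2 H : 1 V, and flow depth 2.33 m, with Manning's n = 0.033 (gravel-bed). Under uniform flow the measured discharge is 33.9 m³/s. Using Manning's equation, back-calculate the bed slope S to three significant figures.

0.00299

A = (b + z·y)·y = (2.33 + 2.2×2.33)×2.33 = 17.37 m²
P = b + 2y√(1+z²) = 2.33 + 2×2.33×√(1+2.2²) = 13.59 m
R = A/P = 17.37/13.59 = 1.278 m
S = (Q·n / (1·A·R^(2/3)))² = (33.9×0.033 / (1×17.37×1.178))² = 0.002989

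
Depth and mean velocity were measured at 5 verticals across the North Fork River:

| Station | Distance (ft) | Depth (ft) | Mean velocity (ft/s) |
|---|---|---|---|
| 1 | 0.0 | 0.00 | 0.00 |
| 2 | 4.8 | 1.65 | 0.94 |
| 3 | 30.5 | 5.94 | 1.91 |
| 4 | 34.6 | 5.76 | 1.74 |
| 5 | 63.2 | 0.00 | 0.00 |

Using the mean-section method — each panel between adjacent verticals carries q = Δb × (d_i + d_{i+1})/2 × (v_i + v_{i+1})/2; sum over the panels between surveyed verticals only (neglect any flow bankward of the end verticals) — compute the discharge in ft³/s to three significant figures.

Panel 1-2: Δb = 4.8 ft, d̄ = (0.00+1.65)/2 = 0.825, v̄ = (0.00+0.94)/2 = 0.47 → q = 4.8×0.825×0.47 = 1.861 ft³/s
Panel 2-3: Δb = 25.7 ft, d̄ = (1.65+5.94)/2 = 3.795, v̄ = (0.94+1.91)/2 = 1.425 → q = 25.7×3.795×1.425 = 139.0 ft³/s
Panel 3-4: Δb = 4.1 ft, d̄ = (5.94+5.76)/2 = 5.85, v̄ = (1.91+1.74)/2 = 1.825 → q = 4.1×5.85×1.825 = 43.77 ft³/s
Panel 4-5: Δb = 28.6 ft, d̄ = (5.76+0.00)/2 = 2.88, v̄ = (1.74+0.00)/2 = 0.87 → q = 28.6×2.88×0.87 = 71.66 ft³/s
Q = Σ q = 256.3 ft³/s

256 ft³/s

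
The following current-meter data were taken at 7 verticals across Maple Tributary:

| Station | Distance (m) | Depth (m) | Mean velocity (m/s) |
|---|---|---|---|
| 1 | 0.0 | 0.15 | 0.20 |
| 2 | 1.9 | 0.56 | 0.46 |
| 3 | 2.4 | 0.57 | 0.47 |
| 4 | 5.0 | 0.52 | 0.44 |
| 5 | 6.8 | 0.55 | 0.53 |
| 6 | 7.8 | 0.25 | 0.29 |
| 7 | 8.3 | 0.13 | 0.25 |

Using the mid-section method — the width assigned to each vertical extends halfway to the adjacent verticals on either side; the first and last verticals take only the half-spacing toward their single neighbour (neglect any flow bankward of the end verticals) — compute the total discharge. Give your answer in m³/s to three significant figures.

w_1 = (1.9 − 0.0)/2 = 0.95 m; q_1 = 0.20 × 0.15 × 0.95 = 0.02850 m³/s
w_2 = (2.4 − 0.0)/2 = 1.2 m; q_2 = 0.46 × 0.56 × 1.2 = 0.3091 m³/s
w_3 = (5.0 − 1.9)/2 = 1.55 m; q_3 = 0.47 × 0.57 × 1.55 = 0.4152 m³/s
w_4 = (6.8 − 2.4)/2 = 2.2 m; q_4 = 0.44 × 0.52 × 2.2 = 0.5034 m³/s
w_5 = (7.8 − 5.0)/2 = 1.4 m; q_5 = 0.53 × 0.55 × 1.4 = 0.4081 m³/s
w_6 = (8.3 − 6.8)/2 = 0.75 m; q_6 = 0.29 × 0.25 × 0.75 = 0.05438 m³/s
w_7 = (8.3 − 7.8)/2 = 0.25 m; q_7 = 0.25 × 0.13 × 0.25 = 0.008125 m³/s
Q = Σ qᵢ = 1.727 m³/s

1.73 m³/s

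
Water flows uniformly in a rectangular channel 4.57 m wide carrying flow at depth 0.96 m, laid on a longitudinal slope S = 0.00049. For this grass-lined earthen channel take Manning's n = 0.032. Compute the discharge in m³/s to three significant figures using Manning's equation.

2.34 m³/s

A = b·y = 4.57 × 0.96 = 4.387 m²
P = b + 2y = 4.57 + 2×0.96 = 6.490 m
R = A/P = 4.387/6.490 = 0.6760 m
Q = (1/n)·A·R^(2/3)·S^(1/2) = (1/0.032) × 4.387 × 0.6760^(2/3) × 0.00049^(1/2) = 2.338 m³/s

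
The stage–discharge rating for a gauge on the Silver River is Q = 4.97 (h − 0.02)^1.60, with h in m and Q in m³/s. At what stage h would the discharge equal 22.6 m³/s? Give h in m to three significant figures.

2.60 m

h − h₀ = (Q/C)^(1/b) = (22.6/4.97)^(1/1.60) = 2.577 m
h = 0.02 + 2.577 = 2.597 m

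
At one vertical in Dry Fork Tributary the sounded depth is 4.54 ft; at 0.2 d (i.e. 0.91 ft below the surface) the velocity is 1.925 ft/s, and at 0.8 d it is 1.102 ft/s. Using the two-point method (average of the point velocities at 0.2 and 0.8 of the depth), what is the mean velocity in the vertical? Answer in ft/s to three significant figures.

1.51 ft/s

v̄ = (1.925 + 1.102) / 2 = 1.514 ft/s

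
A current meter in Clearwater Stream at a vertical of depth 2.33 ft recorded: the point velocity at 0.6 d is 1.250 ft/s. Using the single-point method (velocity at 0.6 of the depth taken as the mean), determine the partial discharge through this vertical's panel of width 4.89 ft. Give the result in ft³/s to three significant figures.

v̄ = v₀.₆ = 1.250 ft/s
q = v̄ × d × w = 1.250 × 2.33 × 4.89 = 14.24 ft³/s

14.2 ft³/s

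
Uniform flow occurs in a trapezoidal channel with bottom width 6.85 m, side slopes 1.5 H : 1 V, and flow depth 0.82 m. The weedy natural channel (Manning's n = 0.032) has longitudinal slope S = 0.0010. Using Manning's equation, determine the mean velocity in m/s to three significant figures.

0.761 m/s

A = (b + z·y)·y = (6.85 + 1.5×0.82)×0.82 = 6.626 m²
P = b + 2y√(1+z²) = 6.85 + 2×0.82×√(1+1.5²) = 9.807 m
R = A/P = 6.626/9.807 = 0.6756 m
Q = (1/n)·A·R^(2/3)·S^(1/2) = (1/0.032) × 6.626 × 0.6756^(2/3) × 0.0010^(1/2) = 5.041 m³/s
V = Q/A = 5.041/6.626 = 0.7609 m/s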